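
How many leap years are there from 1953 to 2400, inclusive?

Multiples of 4 in [1953,2400]: 112.
Of those, multiples of 100: 5 (not leap unless ÷400).
Multiples of 400: 2.
Leap years = 112 − 5 + 2 = 109.

109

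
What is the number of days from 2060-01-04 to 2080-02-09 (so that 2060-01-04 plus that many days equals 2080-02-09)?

Jan 4, 2060 → Jan 4, 2061: 366 days (Feb 29, 2060 is in that span).
Jan 4, 2061 → Jan 4, 2062: 365 days.
Jan 4, 2062 → Jan 4, 2063: 365 days.
Jan 4, 2063 → Jan 4, 2064: 365 days.
Jan 4, 2064 → Jan 4, 2065: 366 days (Feb 29, 2064 is in that span).
Jan 4, 2065 → Jan 4, 2066: 365 days.
Jan 4, 2066 → Jan 4, 2067: 365 days.
Jan 4, 2067 → Jan 4, 2068: 365 days.
Jan 4, 2068 → Jan 4, 2069: 366 days (Feb 29, 2068 is in that span).
Jan 4, 2069 → Jan 4, 2070: 365 days.
Jan 4, 2070 → Jan 4, 2071: 365 days.
Jan 4, 2071 → Jan 4, 2072: 365 days.
Jan 4, 2072 → Jan 4, 2073: 366 days (Feb 29, 2072 is in that span).
Jan 4, 2073 → Jan 4, 2074: 365 days.
Jan 4, 2074 → Jan 4, 2075: 365 days.
Jan 4, 2075 → Jan 4, 2076: 365 days.
Jan 4, 2076 → Jan 4, 2077: 366 days (Feb 29, 2076 is in that span).
Jan 4, 2077 → Jan 4, 2078: 365 days.
Jan 4, 2078 → Jan 4, 2079: 365 days.
Jan 4, 2079 → Jan 4, 2080: 365 days.
Jan 4, 2080 → Feb 4, 2080: 31 days (January has 31).
Feb 4, 2080 → Feb 9, 2080: 5 days.
Total: 7341 days.

7341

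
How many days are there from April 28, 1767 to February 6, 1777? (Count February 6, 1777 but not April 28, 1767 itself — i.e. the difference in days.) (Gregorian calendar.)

Apr 28, 1767 → Apr 28, 1768: 366 days (Feb 29, 1768 is in that span).
Apr 28, 1768 → Apr 28, 1769: 365 days.
Apr 28, 1769 → Apr 28, 1770: 365 days.
Apr 28, 1770 → Apr 28, 1771: 365 days.
Apr 28, 1771 → Apr 28, 1772: 366 days (Feb 29, 1772 is in that span).
Apr 28, 1772 → Apr 28, 1773: 365 days.
Apr 28, 1773 → Apr 28, 1774: 365 days.
Apr 28, 1774 → Apr 28, 1775: 365 days.
Apr 28, 1775 → Apr 28, 1776: 366 days (Feb 29, 1776 is in that span).
Apr 28, 1776 → May 28, 1776: 30 days (April has 30).
May 28, 1776 → Jun 28, 1776: 31 days (May has 31).
Jun 28, 1776 → Jul 28, 1776: 30 days (June has 30).
Jul 28, 1776 → Aug 28, 1776: 31 days (July has 31).
Aug 28, 1776 → Sep 28, 1776: 31 days (August has 31).
Sep 28, 1776 → Oct 28, 1776: 30 days (September has 30).
Oct 28, 1776 → Nov 28, 1776: 31 days (October has 31).
Nov 28, 1776 → Dec 28, 1776: 30 days (November has 30).
Dec 28, 1776 → Jan 28, 1777: 31 days (December has 31).
Jan 28, 1777 → Feb 6, 1777: 9 days.
Total: 3572 days.

3572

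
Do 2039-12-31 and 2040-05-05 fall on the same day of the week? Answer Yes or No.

From Dec 31, 2039 to May 5, 2040 is 126 days.
126 mod 7 = 0, so they are the same weekday.
(Dec 31, 2039 is a Saturday; May 5, 2040 is a Saturday.)

Yes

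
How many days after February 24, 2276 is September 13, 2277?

567

Feb 24, 2276 → Feb 24, 2277: 366 days (Feb 29, 2276 is in that span).
Feb 24, 2277 → Mar 24, 2277: 28 days (February has 28).
Mar 24, 2277 → Apr 24, 2277: 31 days (March has 31).
Apr 24, 2277 → May 24, 2277: 30 days (April has 30).
May 24, 2277 → Jun 24, 2277: 31 days (May has 31).
Jun 24, 2277 → Jul 24, 2277: 30 days (June has 30).
Jul 24, 2277 → Aug 24, 2277: 31 days (July has 31).
Aug 24, 2277 → Sep 13, 2277: 20 days.
Total: 567 days.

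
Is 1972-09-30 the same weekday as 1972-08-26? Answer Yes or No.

From Aug 26, 1972 to Sep 30, 1972 is 35 days.
35 mod 7 = 0, so they are the same weekday.
(Aug 26, 1972 is a Saturday; Sep 30, 1972 is a Saturday.)

Yes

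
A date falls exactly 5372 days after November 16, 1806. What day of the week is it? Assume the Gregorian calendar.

Wednesday

First find the weekday of Nov 16, 1806. Doomsday rule: the anchor day for the 1800s is Friday. For year 06: 6÷12 = 0 r 6, and 6÷4 = 1, so 0+6+1 = 7.
Friday + 7 ≡ Friday — that's 1806's doomsday.
In November the doomsday date is Nov 7.
Nov 16 is 9 days after Nov 7; 9 mod 7 = 2, so Friday + 2 = Sunday.
5372 mod 7 = 3, so 5372 days after a Sunday is Sunday + 3 = Wednesday.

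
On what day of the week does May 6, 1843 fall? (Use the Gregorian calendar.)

Doomsday rule: the anchor day for the 1800s is Friday. For year 43: 43÷12 = 3 r 7, and 7÷4 = 1, so 3+7+1 = 11.
Friday + 11 ≡ Tuesday — that's 1843's doomsday.
In May the doomsday date is May 9.
May 6 is 3 days before May 9; 3 mod 7 = 3, so Tuesday − 3 = Saturday.

Saturday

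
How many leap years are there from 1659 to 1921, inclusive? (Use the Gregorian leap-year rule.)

Multiples of 4 in [1659,1921]: 66.
Of those, multiples of 100: 3 (not leap unless ÷400).
Multiples of 400: 0.
Leap years = 66 − 3 + 0 = 63.

63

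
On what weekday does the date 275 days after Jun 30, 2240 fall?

Jun 30, 2240 is a Tuesday.
275 mod 7 = 2, so 275 days after a Tuesday is Tuesday + 2 = Thursday.

Thursday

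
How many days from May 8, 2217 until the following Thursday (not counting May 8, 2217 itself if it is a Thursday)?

7

May 8, 2217 is a Thursday.
From Thursday to the next Thursday is 7 days.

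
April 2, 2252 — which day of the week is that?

Doomsday rule: the anchor day for the 2200s is Friday. For year 52: 52÷12 = 4 r 4, and 4÷4 = 1, so 4+4+1 = 9.
Friday + 9 ≡ Sunday — that's 2252's doomsday.
In April the doomsday date is Apr 4.
Apr 2 is 2 days before Apr 4; 2 mod 7 = 2, so Sunday − 2 = Friday.

Friday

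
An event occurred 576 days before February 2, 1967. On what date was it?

−365 (one year) → Feb 2, 1966 (211 left).
−2 → Jan 31, 1966 (end of Jan, 31 days; 209 left).
−31 → Dec 31, 1965 (end of Dec, 31 days; 178 left).
−31 → Nov 30, 1965 (end of Nov, 30 days; 147 left).
−30 → Oct 31, 1965 (end of Oct, 31 days; 117 left).
−31 → Sep 30, 1965 (end of Sep, 30 days; 86 left).
−30 → Aug 31, 1965 (end of Aug, 31 days; 56 left).
−31 → Jul 31, 1965 (end of Jul, 31 days; 25 left).
−25 → Jul 6, 1965.

July 6, 1965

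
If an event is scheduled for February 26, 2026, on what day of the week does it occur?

Doomsday rule: the anchor day for the 2000s is Tuesday. For year 26: 26÷12 = 2 r 2, and 2÷4 = 0, so 2+2+0 = 4.
Tuesday + 4 ≡ Saturday — that's 2026's doomsday.
In February the doomsday date is Feb 28 (2026 is not a leap year).
Feb 26 is 2 days before Feb 28; 2 mod 7 = 2, so Saturday − 2 = Thursday.

Thursday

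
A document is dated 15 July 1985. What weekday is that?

Doomsday rule: the anchor day for the 1900s is Wednesday. For year 85: 85÷12 = 7 r 1, and 1÷4 = 0, so 7+1+0 = 8.
Wednesday + 8 ≡ Thursday — that's 1985's doomsday.
In July the doomsday date is Jul 11.
Jul 15 is 4 days after Jul 11; 4 mod 7 = 4, so Thursday + 4 = Monday.

Monday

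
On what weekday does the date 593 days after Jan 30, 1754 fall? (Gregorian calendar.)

First find the weekday of Jan 30, 1754. Doomsday rule: the anchor day for the 1700s is Sunday. For year 54: 54÷12 = 4 r 6, and 6÷4 = 1, so 4+6+1 = 11.
Sunday + 11 ≡ Thursday — that's 1754's doomsday.
In January the doomsday date is Jan 3 (1754 is not a leap year).
Jan 30 is 27 days after Jan 3; 27 mod 7 = 6, so Thursday + 6 = Wednesday.
593 mod 7 = 5, so 593 days after a Wednesday is Wednesday + 5 = Monday.

Monday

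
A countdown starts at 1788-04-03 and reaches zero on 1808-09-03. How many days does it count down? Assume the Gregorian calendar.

Apr 3, 1788 → Apr 3, 1789: 365 days.
Apr 3, 1789 → Apr 3, 1790: 365 days.
Apr 3, 1790 → Apr 3, 1791: 365 days.
Apr 3, 1791 → Apr 3, 1792: 366 days (Feb 29, 1792 is in that span).
Apr 3, 1792 → Apr 3, 1793: 365 days.
Apr 3, 1793 → Apr 3, 1794: 365 days.
Apr 3, 1794 → Apr 3, 1795: 365 days.
Apr 3, 1795 → Apr 3, 1796: 366 days (Feb 29, 1796 is in that span).
Apr 3, 1796 → Apr 3, 1797: 365 days.
Apr 3, 1797 → Apr 3, 1798: 365 days.
Apr 3, 1798 → Apr 3, 1799: 365 days.
Apr 3, 1799 → Apr 3, 1800: 365 days.
Apr 3, 1800 → Apr 3, 1801: 365 days.
Apr 3, 1801 → Apr 3, 1802: 365 days.
Apr 3, 1802 → Apr 3, 1803: 365 days.
Apr 3, 1803 → Apr 3, 1804: 366 days (Feb 29, 1804 is in that span).
Apr 3, 1804 → Apr 3, 1805: 365 days.
Apr 3, 1805 → Apr 3, 1806: 365 days.
Apr 3, 1806 → Apr 3, 1807: 365 days.
Apr 3, 1807 → Apr 3, 1808: 366 days (Feb 29, 1808 is in that span).
Apr 3, 1808 → May 3, 1808: 30 days (April has 30).
May 3, 1808 → Jun 3, 1808: 31 days (May has 31).
Jun 3, 1808 → Jul 3, 1808: 30 days (June has 30).
Jul 3, 1808 → Aug 3, 1808: 31 days (July has 31).
Aug 3, 1808 → Sep 3, 1808: 31 days.
Total: 7457 days.

7457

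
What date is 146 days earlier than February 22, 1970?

−22 → Jan 31, 1970 (end of Jan, 31 days; 124 left).
−31 → Dec 31, 1969 (end of Dec, 31 days; 93 left).
−31 → Nov 30, 1969 (end of Nov, 30 days; 62 left).
−30 → Oct 31, 1969 (end of Oct, 31 days; 32 left).
−31 → Sep 30, 1969 (end of Sep, 30 days; 1 left).
−1 → Sep 29, 1969.

September 29, 1969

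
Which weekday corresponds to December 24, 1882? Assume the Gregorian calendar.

Sunday

Doomsday rule: the anchor day for the 1800s is Friday. For year 82: 82÷12 = 6 r 10, and 10÷4 = 2, so 6+10+2 = 18.
Friday + 18 ≡ Tuesday — that's 1882's doomsday.
In December the doomsday date is Dec 12.
Dec 24 is 12 days after Dec 12; 12 mod 7 = 5, so Tuesday + 5 = Sunday.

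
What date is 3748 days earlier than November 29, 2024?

August 26, 2014

−366 (one year; includes Feb 29, 2024) → Nov 29, 2023 (3382 left).
−365 (one year) → Nov 29, 2022 (3017 left).
−365 (one year) → Nov 29, 2021 (2652 left).
−365 (one year) → Nov 29, 2020 (2287 left).
−366 (one year; includes Feb 29, 2020) → Nov 29, 2019 (1921 left).
−365 (one year) → Nov 29, 2018 (1556 left).
−365 (one year) → Nov 29, 2017 (1191 left).
−365 (one year) → Nov 29, 2016 (826 left).
−366 (one year; includes Feb 29, 2016) → Nov 29, 2015 (460 left).
−365 (one year) → Nov 29, 2014 (95 left).
−29 → Oct 31, 2014 (end of Oct, 31 days; 66 left).
−31 → Sep 30, 2014 (end of Sep, 30 days; 35 left).
−30 → Aug 31, 2014 (end of Aug, 31 days; 5 left).
−5 → Aug 26, 2014.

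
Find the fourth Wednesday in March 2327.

March 1, 2327 is a Tuesday.
The first Wednesday is therefore March 2 (1 days later).
The fourth Wednesday is 2 + 3×7 = March 23.

March 23, 2327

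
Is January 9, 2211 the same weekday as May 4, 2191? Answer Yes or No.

Yes

From May 4, 2191 to Jan 9, 2211 is 7189 days.
7189 mod 7 = 0, so they are the same weekday.
(May 4, 2191 is a Wednesday; Jan 9, 2211 is a Wednesday.)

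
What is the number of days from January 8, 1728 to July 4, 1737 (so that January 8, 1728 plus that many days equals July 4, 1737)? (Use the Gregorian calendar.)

3465

Jan 8, 1728 → Jan 8, 1729: 366 days (Feb 29, 1728 is in that span).
Jan 8, 1729 → Jan 8, 1730: 365 days.
Jan 8, 1730 → Jan 8, 1731: 365 days.
Jan 8, 1731 → Jan 8, 1732: 365 days.
Jan 8, 1732 → Jan 8, 1733: 366 days (Feb 29, 1732 is in that span).
Jan 8, 1733 → Jan 8, 1734: 365 days.
Jan 8, 1734 → Jan 8, 1735: 365 days.
Jan 8, 1735 → Jan 8, 1736: 365 days.
Jan 8, 1736 → Jan 8, 1737: 366 days (Feb 29, 1736 is in that span).
Jan 8, 1737 → Feb 8, 1737: 31 days (January has 31).
Feb 8, 1737 → Mar 8, 1737: 28 days (February has 28).
Mar 8, 1737 → Apr 8, 1737: 31 days (March has 31).
Apr 8, 1737 → May 8, 1737: 30 days (April has 30).
May 8, 1737 → Jun 8, 1737: 31 days (May has 31).
Jun 8, 1737 → Jul 4, 1737: 26 days.
Total: 3465 days.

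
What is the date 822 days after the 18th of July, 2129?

October 18, 2131

+365 (one year) → Jul 18, 2130 (457 left).
+365 (one year) → Jul 18, 2131 (92 left).
Jul has 31 days: +14 → Aug 1, 2131 (78 left).
Aug has 31 days: +31 → Sep 1, 2131 (47 left).
Sep has 30 days: +30 → Oct 1, 2131 (17 left).
+17 → Oct 18, 2131.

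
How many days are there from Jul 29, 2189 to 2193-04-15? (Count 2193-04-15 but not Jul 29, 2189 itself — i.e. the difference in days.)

Jul 29, 2189 → Jul 29, 2190: 365 days.
Jul 29, 2190 → Jul 29, 2191: 365 days.
Jul 29, 2191 → Jul 29, 2192: 366 days (Feb 29, 2192 is in that span).
Jul 29, 2192 → Aug 29, 2192: 31 days (July has 31).
Aug 29, 2192 → Sep 29, 2192: 31 days (August has 31).
Sep 29, 2192 → Oct 29, 2192: 30 days (September has 30).
Oct 29, 2192 → Nov 29, 2192: 31 days (October has 31).
Nov 29, 2192 → Dec 29, 2192: 30 days (November has 30).
Dec 29, 2192 → Jan 29, 2193: 31 days (December has 31).
Jan 29, 2193 → Feb 28, 2193: 30 days (January has 31).
Feb 28, 2193 → Mar 28, 2193: 28 days (February has 28).
Mar 28, 2193 → Apr 15, 2193: 18 days.
Total: 1356 days.

1356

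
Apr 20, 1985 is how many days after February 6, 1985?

Feb 6, 1985 → Mar 6, 1985: 28 days (February has 28).
Mar 6, 1985 → Apr 6, 1985: 31 days (March has 31).
Apr 6, 1985 → Apr 20, 1985: 14 days.
Total: 73 days.

73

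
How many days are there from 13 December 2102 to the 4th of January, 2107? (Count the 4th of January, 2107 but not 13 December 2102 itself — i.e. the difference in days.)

1483

Dec 13, 2102 → Dec 13, 2103: 365 days.
Dec 13, 2103 → Dec 13, 2104: 366 days (Feb 29, 2104 is in that span).
Dec 13, 2104 → Dec 13, 2105: 365 days.
Dec 13, 2105 → Jan 13, 2106: 31 days (December has 31).
Jan 13, 2106 → Feb 13, 2106: 31 days (January has 31).
Feb 13, 2106 → Mar 13, 2106: 28 days (February has 28).
Mar 13, 2106 → Apr 13, 2106: 31 days (March has 31).
Apr 13, 2106 → May 13, 2106: 30 days (April has 30).
May 13, 2106 → Jun 13, 2106: 31 days (May has 31).
Jun 13, 2106 → Jul 13, 2106: 30 days (June has 30).
Jul 13, 2106 → Aug 13, 2106: 31 days (July has 31).
Aug 13, 2106 → Sep 13, 2106: 31 days (August has 31).
Sep 13, 2106 → Oct 13, 2106: 30 days (September has 30).
Oct 13, 2106 → Nov 13, 2106: 31 days (October has 31).
Nov 13, 2106 → Dec 13, 2106: 30 days (November has 30).
Dec 13, 2106 → Jan 4, 2107: 22 days.
Total: 1483 days.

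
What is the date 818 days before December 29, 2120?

−366 (one year; includes Feb 29, 2120) → Dec 29, 2119 (452 left).
−365 (one year) → Dec 29, 2118 (87 left).
−29 → Nov 30, 2118 (end of Nov, 30 days; 58 left).
−30 → Oct 31, 2118 (end of Oct, 31 days; 28 left).
−28 → Oct 3, 2118.

October 3, 2118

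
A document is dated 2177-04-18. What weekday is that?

January 1, 2177 is a Wednesday.
Jan 1, 2177 → Feb 1, 2177: 31 days (January has 31).
Feb 1, 2177 → Mar 1, 2177: 28 days (February has 28).
Mar 1, 2177 → Apr 1, 2177: 31 days (March has 31).
Apr 1, 2177 → Apr 18, 2177: 17 days.
Total: 107 days.
107 mod 7 = 2, so Wednesday + 2 = Friday.

Friday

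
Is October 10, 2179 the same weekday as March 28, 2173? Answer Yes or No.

Yes

From Mar 28, 2173 to Oct 10, 2179 is 2387 days.
2387 mod 7 = 0, so they are the same weekday.
(Mar 28, 2173 is a Sunday; Oct 10, 2179 is a Sunday.)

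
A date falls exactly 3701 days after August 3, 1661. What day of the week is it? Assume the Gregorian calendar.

Monday

First find the weekday of Aug 3, 1661. Doomsday rule: the anchor day for the 1600s is Tuesday. For year 61: 61÷12 = 5 r 1, and 1÷4 = 0, so 5+1+0 = 6.
Tuesday + 6 ≡ Monday — that's 1661's doomsday.
In August the doomsday date is Aug 8.
Aug 3 is 5 days before Aug 8; 5 mod 7 = 5, so Monday − 5 = Wednesday.
3701 mod 7 = 5, so 3701 days after a Wednesday is Wednesday + 5 = Monday.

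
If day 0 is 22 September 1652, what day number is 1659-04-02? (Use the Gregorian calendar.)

Sep 22, 1652 → Sep 22, 1653: 365 days.
Sep 22, 1653 → Sep 22, 1654: 365 days.
Sep 22, 1654 → Sep 22, 1655: 365 days.
Sep 22, 1655 → Sep 22, 1656: 366 days (Feb 29, 1656 is in that span).
Sep 22, 1656 → Sep 22, 1657: 365 days.
Sep 22, 1657 → Sep 22, 1658: 365 days.
Sep 22, 1658 → Oct 22, 1658: 30 days (September has 30).
Oct 22, 1658 → Nov 22, 1658: 31 days (October has 31).
Nov 22, 1658 → Dec 22, 1658: 30 days (November has 30).
Dec 22, 1658 → Jan 22, 1659: 31 days (December has 31).
Jan 22, 1659 → Feb 22, 1659: 31 days (January has 31).
Feb 22, 1659 → Mar 22, 1659: 28 days (February has 28).
Mar 22, 1659 → Apr 2, 1659: 11 days.
Total: 2383 days.

2383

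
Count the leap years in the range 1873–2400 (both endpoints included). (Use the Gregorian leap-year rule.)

128

Multiples of 4 in [1873,2400]: 132.
Of those, multiples of 100: 6 (not leap unless ÷400).
Multiples of 400: 2.
Leap years = 132 − 6 + 2 = 128.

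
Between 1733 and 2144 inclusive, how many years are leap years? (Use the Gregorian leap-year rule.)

100

Multiples of 4 in [1733,2144]: 103.
Of those, multiples of 100: 4 (not leap unless ÷400).
Multiples of 400: 1.
Leap years = 103 − 4 + 1 = 100.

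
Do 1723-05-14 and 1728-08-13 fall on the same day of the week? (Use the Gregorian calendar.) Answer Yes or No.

From May 14, 1723 to Aug 13, 1728 is 1918 days.
1918 mod 7 = 0, so they are the same weekday.
(May 14, 1723 is a Friday; Aug 13, 1728 is a Friday.)

Yes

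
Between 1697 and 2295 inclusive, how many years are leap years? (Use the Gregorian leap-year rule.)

144

Multiples of 4 in [1697,2295]: 149.
Of those, multiples of 100: 6 (not leap unless ÷400).
Multiples of 400: 1.
Leap years = 149 − 6 + 1 = 144.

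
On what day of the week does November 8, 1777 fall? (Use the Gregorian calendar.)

Saturday

Doomsday rule: the anchor day for the 1700s is Sunday. For year 77: 77÷12 = 6 r 5, and 5÷4 = 1, so 6+5+1 = 12.
Sunday + 12 ≡ Friday — that's 1777's doomsday.
In November the doomsday date is Nov 7.
Nov 8 is 1 day after Nov 7; 1 mod 7 = 1, so Friday + 1 = Saturday.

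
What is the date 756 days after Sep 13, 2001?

+365 (one year) → Sep 13, 2002 (391 left).
Sep has 30 days: +18 → Oct 1, 2002 (373 left).
Oct has 31 days: +31 → Nov 1, 2002 (342 left).
Nov has 30 days: +30 → Dec 1, 2002 (312 left).
Dec has 31 days: +31 → Jan 1, 2003 (281 left).
Jan has 31 days: +31 → Feb 1, 2003 (250 left).
Feb has 28 days: +28 → Mar 1, 2003 (222 left).
Mar has 31 days: +31 → Apr 1, 2003 (191 left).
Apr has 30 days: +30 → May 1, 2003 (161 left).
May has 31 days: +31 → Jun 1, 2003 (130 left).
Jun has 30 days: +30 → Jul 1, 2003 (100 left).
Jul has 31 days: +31 → Aug 1, 2003 (69 left).
Aug has 31 days: +31 → Sep 1, 2003 (38 left).
Sep has 30 days: +30 → Oct 1, 2003 (8 left).
+8 → Oct 9, 2003.

October 9, 2003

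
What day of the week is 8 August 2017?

Doomsday rule: the anchor day for the 2000s is Tuesday. For year 17: 17÷12 = 1 r 5, and 5÷4 = 1, so 1+5+1 = 7.
Tuesday + 7 ≡ Tuesday — that's 2017's doomsday.
In August the doomsday date is Aug 8.
Aug 8 is the doomsday itself: Tuesday.

Tuesday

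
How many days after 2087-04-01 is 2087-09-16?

168

Apr 1, 2087 → May 1, 2087: 30 days (April has 30).
May 1, 2087 → Jun 1, 2087: 31 days (May has 31).
Jun 1, 2087 → Jul 1, 2087: 30 days (June has 30).
Jul 1, 2087 → Aug 1, 2087: 31 days (July has 31).
Aug 1, 2087 → Sep 1, 2087: 31 days (August has 31).
Sep 1, 2087 → Sep 16, 2087: 15 days.
Total: 168 days.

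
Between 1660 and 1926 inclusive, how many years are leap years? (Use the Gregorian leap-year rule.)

64

Multiples of 4 in [1660,1926]: 67.
Of those, multiples of 100: 3 (not leap unless ÷400).
Multiples of 400: 0.
Leap years = 67 − 3 + 0 = 64.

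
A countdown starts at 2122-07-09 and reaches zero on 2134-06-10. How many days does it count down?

Jul 9, 2122 → Jul 9, 2123: 365 days.
Jul 9, 2123 → Jul 9, 2124: 366 days (Feb 29, 2124 is in that span).
Jul 9, 2124 → Jul 9, 2125: 365 days.
Jul 9, 2125 → Jul 9, 2126: 365 days.
Jul 9, 2126 → Jul 9, 2127: 365 days.
Jul 9, 2127 → Jul 9, 2128: 366 days (Feb 29, 2128 is in that span).
Jul 9, 2128 → Jul 9, 2129: 365 days.
Jul 9, 2129 → Jul 9, 2130: 365 days.
Jul 9, 2130 → Jul 9, 2131: 365 days.
Jul 9, 2131 → Jul 9, 2132: 366 days (Feb 29, 2132 is in that span).
Jul 9, 2132 → Jul 9, 2133: 365 days.
Jul 9, 2133 → Aug 9, 2133: 31 days (July has 31).
Aug 9, 2133 → Sep 9, 2133: 31 days (August has 31).
Sep 9, 2133 → Oct 9, 2133: 30 days (September has 30).
Oct 9, 2133 → Nov 9, 2133: 31 days (October has 31).
Nov 9, 2133 → Dec 9, 2133: 30 days (November has 30).
Dec 9, 2133 → Jan 9, 2134: 31 days (December has 31).
Jan 9, 2134 → Feb 9, 2134: 31 days (January has 31).
Feb 9, 2134 → Mar 9, 2134: 28 days (February has 28).
Mar 9, 2134 → Apr 9, 2134: 31 days (March has 31).
Apr 9, 2134 → May 9, 2134: 30 days (April has 30).
May 9, 2134 → Jun 9, 2134: 31 days (May has 31).
Jun 9, 2134 → Jun 10, 2134: 1 days.
Total: 4354 days.

4354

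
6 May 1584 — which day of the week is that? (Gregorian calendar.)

Sunday

Doomsday rule: the anchor day for the 1500s is Wednesday. For year 84: 84÷12 = 7 r 0, and 0÷4 = 0, so 7+0+0 = 7.
Wednesday + 7 ≡ Wednesday — that's 1584's doomsday.
In May the doomsday date is May 9.
May 6 is 3 days before May 9; 3 mod 7 = 3, so Wednesday − 3 = Sunday.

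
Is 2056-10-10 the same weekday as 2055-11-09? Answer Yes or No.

From Nov 9, 2055 to Oct 10, 2056 is 336 days.
336 mod 7 = 0, so they are the same weekday.
(Nov 9, 2055 is a Tuesday; Oct 10, 2056 is a Tuesday.)

Yes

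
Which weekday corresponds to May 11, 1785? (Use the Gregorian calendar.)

Doomsday rule: the anchor day for the 1700s is Sunday. For year 85: 85÷12 = 7 r 1, and 1÷4 = 0, so 7+1+0 = 8.
Sunday + 8 ≡ Monday — that's 1785's doomsday.
In May the doomsday date is May 9.
May 11 is 2 days after May 9; 2 mod 7 = 2, so Monday + 2 = Wednesday.

Wednesday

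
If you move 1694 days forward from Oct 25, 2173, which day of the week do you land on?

Monday

First find the weekday of Oct 25, 2173. Doomsday rule: the anchor day for the 2100s is Sunday. For year 73: 73÷12 = 6 r 1, and 1÷4 = 0, so 6+1+0 = 7.
Sunday + 7 ≡ Sunday — that's 2173's doomsday.
In October the doomsday date is Oct 10.
Oct 25 is 15 days after Oct 10; 15 mod 7 = 1, so Sunday + 1 = Monday.
1694 mod 7 = 0, so 1694 days after a Monday is Monday + 0 = Monday.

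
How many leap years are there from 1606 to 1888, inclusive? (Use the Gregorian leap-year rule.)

Multiples of 4 in [1606,1888]: 71.
Of those, multiples of 100: 2 (not leap unless ÷400).
Multiples of 400: 0.
Leap years = 71 − 2 + 0 = 69.

69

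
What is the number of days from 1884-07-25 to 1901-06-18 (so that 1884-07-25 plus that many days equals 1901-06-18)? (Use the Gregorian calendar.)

Jul 25, 1884 → Jul 25, 1885: 365 days.
Jul 25, 1885 → Jul 25, 1886: 365 days.
Jul 25, 1886 → Jul 25, 1887: 365 days.
Jul 25, 1887 → Jul 25, 1888: 366 days (Feb 29, 1888 is in that span).
Jul 25, 1888 → Jul 25, 1889: 365 days.
Jul 25, 1889 → Jul 25, 1890: 365 days.
Jul 25, 1890 → Jul 25, 1891: 365 days.
Jul 25, 1891 → Jul 25, 1892: 366 days (Feb 29, 1892 is in that span).
Jul 25, 1892 → Jul 25, 1893: 365 days.
Jul 25, 1893 → Jul 25, 1894: 365 days.
Jul 25, 1894 → Jul 25, 1895: 365 days.
Jul 25, 1895 → Jul 25, 1896: 366 days (Feb 29, 1896 is in that span).
Jul 25, 1896 → Jul 25, 1897: 365 days.
Jul 25, 1897 → Jul 25, 1898: 365 days.
Jul 25, 1898 → Jul 25, 1899: 365 days.
Jul 25, 1899 → Jul 25, 1900: 365 days.
Jul 25, 1900 → Aug 25, 1900: 31 days (July has 31).
Aug 25, 1900 → Sep 25, 1900: 31 days (August has 31).
Sep 25, 1900 → Oct 25, 1900: 30 days (September has 30).
Oct 25, 1900 → Nov 25, 1900: 31 days (October has 31).
Nov 25, 1900 → Dec 25, 1900: 30 days (November has 30).
Dec 25, 1900 → Jan 25, 1901: 31 days (December has 31).
Jan 25, 1901 → Feb 25, 1901: 31 days (January has 31).
Feb 25, 1901 → Mar 25, 1901: 28 days (February has 28).
Mar 25, 1901 → Apr 25, 1901: 31 days (March has 31).
Apr 25, 1901 → May 25, 1901: 30 days (April has 30).
May 25, 1901 → Jun 18, 1901: 24 days.
Total: 6171 days.

6171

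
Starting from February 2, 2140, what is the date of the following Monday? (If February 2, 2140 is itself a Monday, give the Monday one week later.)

February 8, 2140

Feb 2, 2140 is a Tuesday.
From Tuesday to the next Monday is 6 days.
Feb 2, 2140 + 6 = Feb 8, 2140.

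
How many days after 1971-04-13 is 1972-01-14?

276

Apr 13, 1971 → May 13, 1971: 30 days (April has 30).
May 13, 1971 → Jun 13, 1971: 31 days (May has 31).
Jun 13, 1971 → Jul 13, 1971: 30 days (June has 30).
Jul 13, 1971 → Aug 13, 1971: 31 days (July has 31).
Aug 13, 1971 → Sep 13, 1971: 31 days (August has 31).
Sep 13, 1971 → Oct 13, 1971: 30 days (September has 30).
Oct 13, 1971 → Nov 13, 1971: 31 days (October has 31).
Nov 13, 1971 → Dec 13, 1971: 30 days (November has 30).
Dec 13, 1971 → Jan 13, 1972: 31 days (December has 31).
Jan 13, 1972 → Jan 14, 1972: 1 days.
Total: 276 days.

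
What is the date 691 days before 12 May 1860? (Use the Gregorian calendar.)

−366 (one year; includes Feb 29, 1860) → May 12, 1859 (325 left).
−12 → Apr 30, 1859 (end of Apr, 30 days; 313 left).
−30 → Mar 31, 1859 (end of Mar, 31 days; 283 left).
−31 → Feb 28, 1859 (end of Feb, 28 days; 252 left).
−28 → Jan 31, 1859 (end of Jan, 31 days; 224 left).
−31 → Dec 31, 1858 (end of Dec, 31 days; 193 left).
−31 → Nov 30, 1858 (end of Nov, 30 days; 162 left).
−30 → Oct 31, 1858 (end of Oct, 31 days; 132 left).
−31 → Sep 30, 1858 (end of Sep, 30 days; 101 left).
−30 → Aug 31, 1858 (end of Aug, 31 days; 71 left).
−31 → Jul 31, 1858 (end of Jul, 31 days; 40 left).
−31 → Jun 30, 1858 (end of Jun, 30 days; 9 left).
−9 → Jun 21, 1858.

June 21, 1858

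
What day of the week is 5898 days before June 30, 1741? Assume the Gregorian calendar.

Monday

First find the weekday of Jun 30, 1741. Doomsday rule: the anchor day for the 1700s is Sunday. For year 41: 41÷12 = 3 r 5, and 5÷4 = 1, so 3+5+1 = 9.
Sunday + 9 ≡ Tuesday — that's 1741's doomsday.
In June the doomsday date is Jun 6.
Jun 30 is 24 days after Jun 6; 24 mod 7 = 3, so Tuesday + 3 = Friday.
5898 mod 7 = 4, so 5898 days before a Friday is Friday − 4 = Monday.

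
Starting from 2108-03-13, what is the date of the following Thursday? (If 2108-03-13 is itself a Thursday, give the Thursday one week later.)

March 15, 2108

Mar 13, 2108 is a Tuesday.
From Tuesday to the next Thursday is 2 days.
Mar 13, 2108 + 2 = Mar 15, 2108.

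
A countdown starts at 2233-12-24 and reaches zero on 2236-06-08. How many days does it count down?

Dec 24, 2233 → Dec 24, 2234: 365 days.
Dec 24, 2234 → Dec 24, 2235: 365 days.
Dec 24, 2235 → Jan 24, 2236: 31 days (December has 31).
Jan 24, 2236 → Feb 24, 2236: 31 days (January has 31).
Feb 24, 2236 → Mar 24, 2236: 29 days (February has 29).
Mar 24, 2236 → Apr 24, 2236: 31 days (March has 31).
Apr 24, 2236 → May 24, 2236: 30 days (April has 30).
May 24, 2236 → Jun 8, 2236: 15 days.
Total: 897 days.

897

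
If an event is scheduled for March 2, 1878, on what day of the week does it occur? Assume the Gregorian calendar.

Saturday

Doomsday rule: the anchor day for the 1800s is Friday. For year 78: 78÷12 = 6 r 6, and 6÷4 = 1, so 6+6+1 = 13.
Friday + 13 ≡ Thursday — that's 1878's doomsday.
In March the doomsday date is Mar 14.
Mar 2 is 12 days before Mar 14; 12 mod 7 = 5, so Thursday − 5 = Saturday.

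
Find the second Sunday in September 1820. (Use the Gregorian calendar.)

September 1, 1820 is a Friday.
The first Sunday is therefore September 3 (2 days later).
The second Sunday is 3 + 1×7 = September 10.

September 10, 1820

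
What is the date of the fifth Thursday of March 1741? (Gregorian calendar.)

March 30, 1741

March 1, 1741 is a Wednesday.
The first Thursday is therefore March 2 (1 days later).
The fifth Thursday is 2 + 4×7 = March 30.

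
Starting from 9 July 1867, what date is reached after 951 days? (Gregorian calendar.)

+366 (one year; includes Feb 29, 1868) → Jul 9, 1868 (585 left).
+365 (one year) → Jul 9, 1869 (220 left).
Jul has 31 days: +23 → Aug 1, 1869 (197 left).
Aug has 31 days: +31 → Sep 1, 1869 (166 left).
Sep has 30 days: +30 → Oct 1, 1869 (136 left).
Oct has 31 days: +31 → Nov 1, 1869 (105 left).
Nov has 30 days: +30 → Dec 1, 1869 (75 left).
Dec has 31 days: +31 → Jan 1, 1870 (44 left).
Jan has 31 days: +31 → Feb 1, 1870 (13 left).
+13 → Feb 14, 1870.

February 14, 1870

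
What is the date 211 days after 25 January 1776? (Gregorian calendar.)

Jan has 31 days: +7 → Feb 1, 1776 (204 left).
Feb has 29 days: +29 → Mar 1, 1776 (175 left).
Mar has 31 days: +31 → Apr 1, 1776 (144 left).
Apr has 30 days: +30 → May 1, 1776 (114 left).
May has 31 days: +31 → Jun 1, 1776 (83 left).
Jun has 30 days: +30 → Jul 1, 1776 (53 left).
Jul has 31 days: +31 → Aug 1, 1776 (22 left).
+22 → Aug 23, 1776.

August 23, 1776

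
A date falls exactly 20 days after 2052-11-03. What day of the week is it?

First find the weekday of Nov 3, 2052. Doomsday rule: the anchor day for the 2000s is Tuesday. For year 52: 52÷12 = 4 r 4, and 4÷4 = 1, so 4+4+1 = 9.
Tuesday + 9 ≡ Thursday — that's 2052's doomsday.
In November the doomsday date is Nov 7.
Nov 3 is 4 days before Nov 7; 4 mod 7 = 4, so Thursday − 4 = Sunday.
20 mod 7 = 6, so 20 days after a Sunday is Sunday + 6 = Saturday.

Saturday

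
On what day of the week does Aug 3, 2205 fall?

Doomsday rule: the anchor day for the 2200s is Friday. For year 05: 5÷12 = 0 r 5, and 5÷4 = 1, so 0+5+1 = 6.
Friday + 6 ≡ Thursday — that's 2205's doomsday.
In August the doomsday date is Aug 8.
Aug 3 is 5 days before Aug 8; 5 mod 7 = 5, so Thursday − 5 = Saturday.

Saturday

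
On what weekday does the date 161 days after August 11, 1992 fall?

Tuesday

Aug 11, 1992 is a Tuesday.
161 mod 7 = 0, so 161 days after a Tuesday is Tuesday + 0 = Tuesday.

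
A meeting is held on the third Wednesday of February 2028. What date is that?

February 16, 2028

February 1, 2028 is a Tuesday.
The first Wednesday is therefore February 2 (1 days later).
The third Wednesday is 2 + 2×7 = February 16.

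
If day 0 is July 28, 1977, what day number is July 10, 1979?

Jul 28, 1977 → Jul 28, 1978: 365 days.
Jul 28, 1978 → Aug 28, 1978: 31 days (July has 31).
Aug 28, 1978 → Sep 28, 1978: 31 days (August has 31).
Sep 28, 1978 → Oct 28, 1978: 30 days (September has 30).
Oct 28, 1978 → Nov 28, 1978: 31 days (October has 31).
Nov 28, 1978 → Dec 28, 1978: 30 days (November has 30).
Dec 28, 1978 → Jan 28, 1979: 31 days (December has 31).
Jan 28, 1979 → Feb 28, 1979: 31 days (January has 31).
Feb 28, 1979 → Mar 28, 1979: 28 days (February has 28).
Mar 28, 1979 → Apr 28, 1979: 31 days (March has 31).
Apr 28, 1979 → May 28, 1979: 30 days (April has 30).
May 28, 1979 → Jun 28, 1979: 31 days (May has 31).
Jun 28, 1979 → Jul 10, 1979: 12 days.
Total: 712 days.

712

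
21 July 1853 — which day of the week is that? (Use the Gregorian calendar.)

Thursday

January 1, 1853 is a Saturday.
Jan 1, 1853 → Feb 1, 1853: 31 days (January has 31).
Feb 1, 1853 → Mar 1, 1853: 28 days (February has 28).
Mar 1, 1853 → Apr 1, 1853: 31 days (March has 31).
Apr 1, 1853 → May 1, 1853: 30 days (April has 30).
May 1, 1853 → Jun 1, 1853: 31 days (May has 31).
Jun 1, 1853 → Jul 1, 1853: 30 days (June has 30).
Jul 1, 1853 → Jul 21, 1853: 20 days.
Total: 201 days.
201 mod 7 = 5, so Saturday + 5 = Thursday.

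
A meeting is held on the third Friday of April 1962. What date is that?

April 20, 1962

April 1, 1962 is a Sunday.
The first Friday is therefore April 6 (5 days later).
The third Friday is 6 + 2×7 = April 20.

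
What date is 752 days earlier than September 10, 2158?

−365 (one year) → Sep 10, 2157 (387 left).
−10 → Aug 31, 2157 (end of Aug, 31 days; 377 left).
−31 → Jul 31, 2157 (end of Jul, 31 days; 346 left).
−31 → Jun 30, 2157 (end of Jun, 30 days; 315 left).
−30 → May 31, 2157 (end of May, 31 days; 285 left).
−31 → Apr 30, 2157 (end of Apr, 30 days; 254 left).
−30 → Mar 31, 2157 (end of Mar, 31 days; 224 left).
−31 → Feb 28, 2157 (end of Feb, 28 days; 193 left).
−28 → Jan 31, 2157 (end of Jan, 31 days; 165 left).
−31 → Dec 31, 2156 (end of Dec, 31 days; 134 left).
−31 → Nov 30, 2156 (end of Nov, 30 days; 103 left).
−30 → Oct 31, 2156 (end of Oct, 31 days; 73 left).
−31 → Sep 30, 2156 (end of Sep, 30 days; 42 left).
−30 → Aug 31, 2156 (end of Aug, 31 days; 12 left).
−12 → Aug 19, 2156.

August 19, 2156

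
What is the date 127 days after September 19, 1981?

January 24, 1982

Sep has 30 days: +12 → Oct 1, 1981 (115 left).
Oct has 31 days: +31 → Nov 1, 1981 (84 left).
Nov has 30 days: +30 → Dec 1, 1981 (54 left).
Dec has 31 days: +31 → Jan 1, 1982 (23 left).
+23 → Jan 24, 1982.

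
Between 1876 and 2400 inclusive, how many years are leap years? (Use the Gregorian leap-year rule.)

Multiples of 4 in [1876,2400]: 132.
Of those, multiples of 100: 6 (not leap unless ÷400).
Multiples of 400: 2.
Leap years = 132 − 6 + 2 = 128.

128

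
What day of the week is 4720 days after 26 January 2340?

Jan 26, 2340 is a Friday.
4720 mod 7 = 2, so 4720 days after a Friday is Friday + 2 = Sunday.

Sunday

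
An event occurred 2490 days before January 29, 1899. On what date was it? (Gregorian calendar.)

April 5, 1892

−365 (one year) → Jan 29, 1898 (2125 left).
−365 (one year) → Jan 29, 1897 (1760 left).
−366 (one year; includes Feb 29, 1896) → Jan 29, 1896 (1394 left).
−365 (one year) → Jan 29, 1895 (1029 left).
−365 (one year) → Jan 29, 1894 (664 left).
−365 (one year) → Jan 29, 1893 (299 left).
−29 → Dec 31, 1892 (end of Dec, 31 days; 270 left).
−31 → Nov 30, 1892 (end of Nov, 30 days; 239 left).
−30 → Oct 31, 1892 (end of Oct, 31 days; 209 left).
−31 → Sep 30, 1892 (end of Sep, 30 days; 178 left).
−30 → Aug 31, 1892 (end of Aug, 31 days; 148 left).
−31 → Jul 31, 1892 (end of Jul, 31 days; 117 left).
−31 → Jun 30, 1892 (end of Jun, 30 days; 86 left).
−30 → May 31, 1892 (end of May, 31 days; 56 left).
−31 → Apr 30, 1892 (end of Apr, 30 days; 25 left).
−25 → Apr 5, 1892.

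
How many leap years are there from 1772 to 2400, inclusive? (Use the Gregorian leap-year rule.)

Multiples of 4 in [1772,2400]: 158.
Of those, multiples of 100: 7 (not leap unless ÷400).
Multiples of 400: 2.
Leap years = 158 − 7 + 2 = 153.

153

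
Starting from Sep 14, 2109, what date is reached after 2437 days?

+365 (one year) → Sep 14, 2110 (2072 left).
+365 (one year) → Sep 14, 2111 (1707 left).
+366 (one year; includes Feb 29, 2112) → Sep 14, 2112 (1341 left).
+365 (one year) → Sep 14, 2113 (976 left).
+365 (one year) → Sep 14, 2114 (611 left).
+365 (one year) → Sep 14, 2115 (246 left).
Sep has 30 days: +17 → Oct 1, 2115 (229 left).
Oct has 31 days: +31 → Nov 1, 2115 (198 left).
Nov has 30 days: +30 → Dec 1, 2115 (168 left).
Dec has 31 days: +31 → Jan 1, 2116 (137 left).
Jan has 31 days: +31 → Feb 1, 2116 (106 left).
Feb has 29 days: +29 → Mar 1, 2116 (77 left).
Mar has 31 days: +31 → Apr 1, 2116 (46 left).
Apr has 30 days: +30 → May 1, 2116 (16 left).
+16 → May 17, 2116.

May 17, 2116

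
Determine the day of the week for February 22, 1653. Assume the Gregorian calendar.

Saturday

Doomsday rule: the anchor day for the 1600s is Tuesday. For year 53: 53÷12 = 4 r 5, and 5÷4 = 1, so 4+5+1 = 10.
Tuesday + 10 ≡ Friday — that's 1653's doomsday.
In February the doomsday date is Feb 28 (1653 is not a leap year).
Feb 22 is 6 days before Feb 28; 6 mod 7 = 6, so Friday − 6 = Saturday.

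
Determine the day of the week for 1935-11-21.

Thursday

January 1, 1935 is a Tuesday.
Jan 1, 1935 → Feb 1, 1935: 31 days (January has 31).
Feb 1, 1935 → Mar 1, 1935: 28 days (February has 28).
Mar 1, 1935 → Apr 1, 1935: 31 days (March has 31).
Apr 1, 1935 → May 1, 1935: 30 days (April has 30).
May 1, 1935 → Jun 1, 1935: 31 days (May has 31).
Jun 1, 1935 → Jul 1, 1935: 30 days (June has 30).
Jul 1, 1935 → Aug 1, 1935: 31 days (July has 31).
Aug 1, 1935 → Sep 1, 1935: 31 days (August has 31).
Sep 1, 1935 → Oct 1, 1935: 30 days (September has 30).
Oct 1, 1935 → Nov 1, 1935: 31 days (October has 31).
Nov 1, 1935 → Nov 21, 1935: 20 days.
Total: 324 days.
324 mod 7 = 2, so Tuesday + 2 = Thursday.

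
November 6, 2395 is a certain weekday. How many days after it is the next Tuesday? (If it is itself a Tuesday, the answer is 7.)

Nov 6, 2395 is a Monday.
From Monday to the next Tuesday is 1 day.

1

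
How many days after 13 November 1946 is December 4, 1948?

Nov 13, 1946 → Nov 13, 1947: 365 days.
Nov 13, 1947 → Dec 13, 1947: 30 days (November has 30).
Dec 13, 1947 → Jan 13, 1948: 31 days (December has 31).
Jan 13, 1948 → Feb 13, 1948: 31 days (January has 31).
Feb 13, 1948 → Mar 13, 1948: 29 days (February has 29).
Mar 13, 1948 → Apr 13, 1948: 31 days (March has 31).
Apr 13, 1948 → May 13, 1948: 30 days (April has 30).
May 13, 1948 → Jun 13, 1948: 31 days (May has 31).
Jun 13, 1948 → Jul 13, 1948: 30 days (June has 30).
Jul 13, 1948 → Aug 13, 1948: 31 days (July has 31).
Aug 13, 1948 → Sep 13, 1948: 31 days (August has 31).
Sep 13, 1948 → Oct 13, 1948: 30 days (September has 30).
Oct 13, 1948 → Nov 13, 1948: 31 days (October has 31).
Nov 13, 1948 → Dec 4, 1948: 21 days.
Total: 752 days.

752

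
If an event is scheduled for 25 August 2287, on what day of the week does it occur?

Doomsday rule: the anchor day for the 2200s is Friday. For year 87: 87÷12 = 7 r 3, and 3÷4 = 0, so 7+3+0 = 10.
Friday + 10 ≡ Monday — that's 2287's doomsday.
In August the doomsday date is Aug 8.
Aug 25 is 17 days after Aug 8; 17 mod 7 = 3, so Monday + 3 = Thursday.

Thursday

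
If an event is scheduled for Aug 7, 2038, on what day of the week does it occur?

Saturday

Doomsday rule: the anchor day for the 2000s is Tuesday. For year 38: 38÷12 = 3 r 2, and 2÷4 = 0, so 3+2+0 = 5.
Tuesday + 5 ≡ Sunday — that's 2038's doomsday.
In August the doomsday date is Aug 8.
Aug 7 is 1 day before Aug 8; 1 mod 7 = 1, so Sunday − 1 = Saturday.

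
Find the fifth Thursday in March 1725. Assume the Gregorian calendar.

March 29, 1725

March 1, 1725 is a Thursday.
The first Thursday is therefore March 1 (same day).
The fifth Thursday is 1 + 4×7 = March 29.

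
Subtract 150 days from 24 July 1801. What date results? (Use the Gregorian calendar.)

−24 → Jun 30, 1801 (end of Jun, 30 days; 126 left).
−30 → May 31, 1801 (end of May, 31 days; 96 left).
−31 → Apr 30, 1801 (end of Apr, 30 days; 65 left).
−30 → Mar 31, 1801 (end of Mar, 31 days; 35 left).
−31 → Feb 28, 1801 (end of Feb, 28 days; 4 left).
−4 → Feb 24, 1801.

February 24, 1801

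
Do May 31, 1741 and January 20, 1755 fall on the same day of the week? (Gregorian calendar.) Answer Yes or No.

No

From May 31, 1741 to Jan 20, 1755 is 4982 days.
4982 mod 7 = 5, so they are different weekdays.
(May 31, 1741 is a Wednesday; Jan 20, 1755 is a Monday.)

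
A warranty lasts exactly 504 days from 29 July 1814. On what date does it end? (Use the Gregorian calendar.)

December 15, 1815

+365 (one year) → Jul 29, 1815 (139 left).
Jul has 31 days: +3 → Aug 1, 1815 (136 left).
Aug has 31 days: +31 → Sep 1, 1815 (105 left).
Sep has 30 days: +30 → Oct 1, 1815 (75 left).
Oct has 31 days: +31 → Nov 1, 1815 (44 left).
Nov has 30 days: +30 → Dec 1, 1815 (14 left).
+14 → Dec 15, 1815.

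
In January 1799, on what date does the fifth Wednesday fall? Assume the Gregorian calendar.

January 30, 1799

January 1, 1799 is a Tuesday.
The first Wednesday is therefore January 2 (1 days later).
The fifth Wednesday is 2 + 4×7 = January 30.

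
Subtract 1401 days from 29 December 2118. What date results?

February 27, 2115

−365 (one year) → Dec 29, 2117 (1036 left).
−365 (one year) → Dec 29, 2116 (671 left).
−366 (one year; includes Feb 29, 2116) → Dec 29, 2115 (305 left).
−29 → Nov 30, 2115 (end of Nov, 30 days; 276 left).
−30 → Oct 31, 2115 (end of Oct, 31 days; 246 left).
−31 → Sep 30, 2115 (end of Sep, 30 days; 215 left).
−30 → Aug 31, 2115 (end of Aug, 31 days; 185 left).
−31 → Jul 31, 2115 (end of Jul, 31 days; 154 left).
−31 → Jun 30, 2115 (end of Jun, 30 days; 123 left).
−30 → May 31, 2115 (end of May, 31 days; 93 left).
−31 → Apr 30, 2115 (end of Apr, 30 days; 62 left).
−30 → Mar 31, 2115 (end of Mar, 31 days; 32 left).
−31 → Feb 28, 2115 (end of Feb, 28 days; 1 left).
−1 → Feb 27, 2115.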